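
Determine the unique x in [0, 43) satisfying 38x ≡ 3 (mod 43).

38⁻¹ ≡ 17 (mod 43) because 38·17 = 646 = 15·43 + 1.
So x ≡ 17·3 = 51 ≡ 8 (mod 43).

8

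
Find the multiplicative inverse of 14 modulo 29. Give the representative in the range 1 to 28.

29 = 2·14 + 1
14 = 14·1 + 0
Back-substituting gives 14·27 ≡ 1 (mod 29).

27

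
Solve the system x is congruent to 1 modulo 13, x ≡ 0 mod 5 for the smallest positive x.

40

x ≡ 0 (mod 5) gives x ∈ {0, 5, 10, 15, 20, 25, 30, 35, …}.
The first of these with x mod 13 = 1 is 40.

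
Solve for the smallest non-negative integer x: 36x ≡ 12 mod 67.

45

36⁻¹ ≡ 54 (mod 67) because 36·54 = 1944 = 29·67 + 1.
So x ≡ 54·12 = 648 ≡ 45 (mod 67).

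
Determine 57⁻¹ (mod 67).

20

67 = 1·57 + 10
57 = 5·10 + 7
10 = 1·7 + 3
7 = 2·3 + 1
3 = 3·1 + 0
Back-substituting gives 57·20 ≡ 1 (mod 67).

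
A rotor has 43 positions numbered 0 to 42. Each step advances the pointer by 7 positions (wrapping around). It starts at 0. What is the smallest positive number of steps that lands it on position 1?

7⁻¹ ≡ 37 (mod 43) because 7·37 = 259 = 6·43 + 1.
Multiplying both sides by 37: x ≡ 37·1 = 37 ≡ 37 (mod 43).
Check: 7·37 = 259 = 6·43 + 1.

37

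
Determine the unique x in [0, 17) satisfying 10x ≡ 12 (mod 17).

8

10⁻¹ ≡ 12 (mod 17) because 10·12 = 120 = 7·17 + 1.
Multiplying both sides by 12: x ≡ 12·12 = 144 ≡ 8 (mod 17).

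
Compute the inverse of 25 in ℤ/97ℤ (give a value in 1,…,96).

97 = 3·25 + 22
25 = 1·22 + 3
22 = 7·3 + 1
3 = 3·1 + 0
Back-substituting gives 25·66 ≡ 1 (mod 97).

66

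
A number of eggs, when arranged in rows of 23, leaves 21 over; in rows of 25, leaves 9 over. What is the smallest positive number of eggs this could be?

x ≡ 21 (mod 23) gives x ∈ {21, 44, 67, 90, 113, 136, 159}.
The first of these with x mod 25 = 9 is 159.

159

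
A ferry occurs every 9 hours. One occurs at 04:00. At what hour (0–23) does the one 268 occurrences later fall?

268·9 = 2412.
2412 = 100·24 + 12, so 2412 mod 24 = 12.
(4 + 12) mod 24 = 16.

16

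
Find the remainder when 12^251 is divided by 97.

18

Square-and-reduce mod 97: 12^1≡12, 12^2≡47, 12^4≡75, 12^8≡96, 12^16≡1, 12^32≡1, 12^64≡1, 12^128≡1.
Since 251 = 1 + 2 + 8 + 16 + 32 + 64 + 128 in binary, 12^251 ≡ 12·47·96·1·1·1·1 ≡ 18 (mod 97).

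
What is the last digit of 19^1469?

Powers of 9 mod 10 repeat with period 2: 9, 1.
1469 mod 2 = 1, so the last digit matches 9^1 = 9.

9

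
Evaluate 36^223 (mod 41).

39

Successive squares of 36 mod 41: 36^1≡36, 36^2≡25, 36^4≡10, 36^8≡18, 36^16≡37, 36^32≡16, 36^64≡10, 36^128≡18.
Since 223 = 1 + 2 + 4 + 8 + 16 + 64 + 128 in binary, 36^223 ≡ 36·25·10·18·37·10·18 ≡ 39 (mod 41).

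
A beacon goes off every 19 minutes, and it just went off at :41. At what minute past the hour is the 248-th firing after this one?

248·19 = 4712.
4712 − 78·60 = 32, so 4712 ≡ 32 (mod 60).
(41 + 32) mod 60 = 13.

13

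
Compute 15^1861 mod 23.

Square-and-reduce mod 23: 15^1≡15, 15^2≡18, 15^4≡2, 15^8≡4, 15^16≡16, 15^32≡3, 15^64≡9, 15^128≡12, 15^256≡6, 15^512≡13, 15^1024≡8.
Since 1861 = 1 + 4 + 64 + 256 + 512 + 1024 in binary, 15^1861 ≡ 15·2·9·6·13·8 ≡ 5 (mod 23).

5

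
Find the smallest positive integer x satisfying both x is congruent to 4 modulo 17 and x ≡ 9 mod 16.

x ≡ 9 (mod 16) gives x ∈ {9, 25, 41, 57, 73, 89}.
The first of these with x mod 17 = 4 is 89.

89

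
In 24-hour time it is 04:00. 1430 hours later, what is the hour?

18

1430 mod 24 = 14 (since 59·24 = 1416).
(4 + 14) mod 24 = 18.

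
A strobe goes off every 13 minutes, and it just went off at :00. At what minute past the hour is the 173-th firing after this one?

29

173·13 = 2249.
Dividing 2249 by 60 gives quotient 37 and remainder 29.
(0 + 29) mod 60 = 29.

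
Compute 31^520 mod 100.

1

Square-and-reduce mod 100: 31^1≡31, 31^2≡61, 31^4≡21, 31^8≡41, 31^16≡81, 31^32≡61, 31^64≡21, 31^128≡41, 31^256≡81, 31^512≡61.
Since 520 = 8 + 512 in binary, 31^520 ≡ 41·61 ≡ 1 (mod 100).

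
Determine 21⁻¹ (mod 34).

13

34 = 1·21 + 13
21 = 1·13 + 8
13 = 1·8 + 5
8 = 1·5 + 3
5 = 1·3 + 2
3 = 1·2 + 1
2 = 2·1 + 0
Back-substituting gives 21·13 ≡ 1 (mod 34).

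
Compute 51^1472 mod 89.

By repeated squaring mod 89: 51^1≡51, 51^2≡20, 51^4≡44, 51^8≡67, 51^16≡39, 51^32≡8, 51^64≡64, 51^128≡2, 51^256≡4, 51^512≡16, 51^1024≡78.
1472 = 64 + 128 + 256 + 1024, so 51^1472 ≡ 64·2·4·78 ≡ 64 (mod 89).

64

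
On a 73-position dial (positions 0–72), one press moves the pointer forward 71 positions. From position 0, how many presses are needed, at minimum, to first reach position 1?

71·36 = 2556 = 35·73 + 1, so 71⁻¹ ≡ 36 (mod 73).

36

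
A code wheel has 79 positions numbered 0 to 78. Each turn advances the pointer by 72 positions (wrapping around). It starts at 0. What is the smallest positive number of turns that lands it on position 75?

57

The inverse of 72 mod 79 is 45 (since 72·45 = 3240 ≡ 1).
Multiplying both sides by 45: x ≡ 45·75 = 3375 ≡ 57 (mod 79).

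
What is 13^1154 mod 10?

The units digit of 13^n cycles with period 4: 3, 9, 7, 1, …
1154 mod 4 = 2, so the last digit matches 3^2 = 9.

9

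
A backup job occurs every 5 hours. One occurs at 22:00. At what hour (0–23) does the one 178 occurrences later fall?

178·5 = 890.
890 = 37·24 + 2, so 890 mod 24 = 2.
(22 + 2) mod 24 = 0.

0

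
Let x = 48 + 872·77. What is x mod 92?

32

872·77 = 67144.
67144 mod 92 = 76 (since 729·92 = 67068).
(48 + 76) mod 92 = 32.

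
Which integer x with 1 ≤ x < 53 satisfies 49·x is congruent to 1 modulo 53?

49·13 = 637 = 12·53 + 1, so 49⁻¹ ≡ 13 (mod 53).

13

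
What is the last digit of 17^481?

Powers of 7 mod 10 repeat with period 4: 7, 9, 3, 1.
481 leaves remainder 1 on division by 4, so 17^481 ends in 7.

7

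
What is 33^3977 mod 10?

Last digits of 3^n: 3, 9, 7, 1 (period 4).
3977 mod 4 = 1, so the last digit matches 3^1 = 3.

3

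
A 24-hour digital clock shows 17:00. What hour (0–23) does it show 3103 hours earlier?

10

3103 mod 24 = 7 (since 129·24 = 3096).
(17 − 7) mod 24 = 10.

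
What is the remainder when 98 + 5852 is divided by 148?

5852 mod 148 = 80 (since 39·148 = 5772).
(98 + 80) mod 148 = 30.

30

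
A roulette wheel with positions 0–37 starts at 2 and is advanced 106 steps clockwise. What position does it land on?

32

106 = 2·38 + 30, so 106 mod 38 = 30.
(2 + 30) mod 38 = 32.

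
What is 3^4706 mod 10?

The units digit of 3^n cycles with period 4: 3, 9, 7, 1, …
4706 leaves remainder 2 on division by 4, so 3^4706 ends in 9.

9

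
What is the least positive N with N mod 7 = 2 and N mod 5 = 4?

x ≡ 4 (mod 5) gives x ∈ {4, 9}.
The first of these with x mod 7 = 2 is 9.

9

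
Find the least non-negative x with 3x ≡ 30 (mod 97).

The inverse of 3 mod 97 is 65 (since 3·65 = 195 ≡ 1).
So x ≡ 65·30 = 1950 ≡ 10 (mod 97).
Check: 3·10 = 30 = 0·97 + 30.

10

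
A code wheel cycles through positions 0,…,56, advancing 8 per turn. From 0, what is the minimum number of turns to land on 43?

The inverse of 8 mod 57 is 50 (since 8·50 = 400 ≡ 1).
Multiplying both sides by 50: x ≡ 50·43 = 2150 ≡ 41 (mod 57).

41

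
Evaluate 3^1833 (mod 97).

89

Square-and-reduce mod 97: 3^1≡3, 3^2≡9, 3^4≡81, 3^8≡62, 3^16≡61, 3^32≡35, 3^64≡61, 3^128≡35, 3^256≡61, 3^512≡35, 3^1024≡61.
1833 = 1 + 8 + 32 + 256 + 512 + 1024, so 3^1833 ≡ 3·62·35·61·35·61 ≡ 89 (mod 97).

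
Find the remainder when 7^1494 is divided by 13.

Successive squares of 7 mod 13: 7^1≡7, 7^2≡10, 7^4≡9, 7^8≡3, 7^16≡9, 7^32≡3, 7^64≡9, 7^128≡3, 7^256≡9, 7^512≡3, 7^1024≡9.
1494 = 2 + 4 + 16 + 64 + 128 + 256 + 1024, so 7^1494 ≡ 10·9·9·9·3·9·9 ≡ 12 (mod 13).

12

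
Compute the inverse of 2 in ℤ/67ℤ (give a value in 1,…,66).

34

67 = 33·2 + 1
2 = 2·1 + 0
Back-substituting gives 2·34 ≡ 1 (mod 67).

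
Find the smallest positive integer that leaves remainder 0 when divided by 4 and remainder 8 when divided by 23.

8

x ≡ 0 (mod 4) gives x ∈ {0, 4, 8}.
The first of these with x mod 23 = 8 is 8.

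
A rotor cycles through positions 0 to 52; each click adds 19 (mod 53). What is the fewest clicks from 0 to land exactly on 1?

14

53 = 2·19 + 15
19 = 1·15 + 4
15 = 3·4 + 3
4 = 1·3 + 1
3 = 3·1 + 0
Back-substituting gives 19·14 ≡ 1 (mod 53).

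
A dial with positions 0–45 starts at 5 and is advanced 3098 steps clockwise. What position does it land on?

Dividing 3098 by 46 gives quotient 67 and remainder 16.
(5 + 16) mod 46 = 21.

21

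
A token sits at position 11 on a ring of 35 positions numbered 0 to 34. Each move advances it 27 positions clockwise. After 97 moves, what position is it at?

97·27 = 2619.
2619 mod 35 = 29 (since 74·35 = 2590).
(11 + 29) mod 35 = 5.

5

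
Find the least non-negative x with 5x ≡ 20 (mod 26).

5⁻¹ ≡ 21 (mod 26) because 5·21 = 105 = 4·26 + 1.
Multiplying both sides by 21: x ≡ 21·20 = 420 ≡ 4 (mod 26).

4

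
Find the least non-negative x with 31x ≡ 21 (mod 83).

81

31⁻¹ ≡ 75 (mod 83) because 31·75 = 2325 = 28·83 + 1.
So x ≡ 75·21 = 1575 ≡ 81 (mod 83).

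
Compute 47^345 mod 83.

By repeated squaring mod 83: 47^1≡47, 47^2≡51, 47^4≡28, 47^8≡37, 47^16≡41, 47^32≡21, 47^64≡26, 47^128≡12, 47^256≡61.
345 = 1 + 8 + 16 + 64 + 256, so 47^345 ≡ 47·37·41·26·61 ≡ 18 (mod 83).

18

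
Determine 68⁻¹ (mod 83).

68·11 = 748 = 9·83 + 1, so 68⁻¹ ≡ 11 (mod 83).

11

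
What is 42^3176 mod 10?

Last digits of 2^n: 2, 4, 8, 6 (period 4).
3176 mod 4 = 0, so the last digit matches 2^4 = 6.

6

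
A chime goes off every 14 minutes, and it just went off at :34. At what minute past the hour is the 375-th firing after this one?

4

375·14 = 5250.
Dividing 5250 by 60 gives quotient 87 and remainder 30.
(34 + 30) mod 60 = 4.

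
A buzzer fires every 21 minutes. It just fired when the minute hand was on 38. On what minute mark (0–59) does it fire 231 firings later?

231·21 = 4851.
4851 − 80·60 = 51, so 4851 ≡ 51 (mod 60).
(38 + 51) mod 60 = 29.

29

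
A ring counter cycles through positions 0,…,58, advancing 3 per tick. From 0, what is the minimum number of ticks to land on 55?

The inverse of 3 mod 59 is 20 (since 3·20 = 60 ≡ 1).
Multiplying both sides by 20: x ≡ 20·55 = 1100 ≡ 38 (mod 59).
Check: 3·38 = 114 = 1·59 + 55.

38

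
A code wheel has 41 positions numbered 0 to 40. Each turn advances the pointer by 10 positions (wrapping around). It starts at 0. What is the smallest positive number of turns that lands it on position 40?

The inverse of 10 mod 41 is 37 (since 10·37 = 370 ≡ 1).
Multiplying both sides by 37: x ≡ 37·40 = 1480 ≡ 4 (mod 41).

4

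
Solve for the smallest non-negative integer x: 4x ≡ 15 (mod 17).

8

4⁻¹ ≡ 13 (mod 17) because 4·13 = 52 = 3·17 + 1.
So x ≡ 13·15 = 195 ≡ 8 (mod 17).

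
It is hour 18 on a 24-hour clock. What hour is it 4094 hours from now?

8

4094 mod 24 = 14 (since 170·24 = 4080).
(18 + 14) mod 24 = 8.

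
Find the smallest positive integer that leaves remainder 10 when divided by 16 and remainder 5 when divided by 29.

x ≡ 10 (mod 16) gives x ∈ {10, 26, 42, 58, 74, 90, 106, 122, …}.
The first of these with x mod 29 = 5 is 266.

266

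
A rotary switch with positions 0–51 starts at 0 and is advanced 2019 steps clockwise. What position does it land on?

43

2019 = 38·52 + 43, so 2019 mod 52 = 43.
(0 + 43) mod 52 = 43.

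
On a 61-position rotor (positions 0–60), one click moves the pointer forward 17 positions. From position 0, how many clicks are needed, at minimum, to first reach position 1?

18

17·18 = 306 = 5·61 + 1, so 17⁻¹ ≡ 18 (mod 61).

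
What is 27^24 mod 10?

1

Powers of 7 mod 10 repeat with period 4: 7, 9, 3, 1.
24 mod 4 = 0, so the last digit matches 7^4 = 1.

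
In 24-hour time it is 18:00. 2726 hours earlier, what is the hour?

4

2726 = 113·24 + 14, so 2726 mod 24 = 14.
(18 − 14) mod 24 = 4.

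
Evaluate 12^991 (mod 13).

12

Successive squares of 12 mod 13: 12^1≡12, 12^2≡1, 12^4≡1, 12^8≡1, 12^16≡1, 12^32≡1, 12^64≡1, 12^128≡1, 12^256≡1, 12^512≡1.
991 = 1 + 2 + 4 + 8 + 16 + 64 + 128 + 256 + 512, so 12^991 ≡ 12·1·1·1·1·1·1·1·1 ≡ 12 (mod 13).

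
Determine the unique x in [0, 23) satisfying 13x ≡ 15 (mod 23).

13⁻¹ ≡ 16 (mod 23) because 13·16 = 208 = 9·23 + 1.
Multiplying both sides by 16: x ≡ 16·15 = 240 ≡ 10 (mod 23).
Check: 13·10 = 130 = 5·23 + 15.

10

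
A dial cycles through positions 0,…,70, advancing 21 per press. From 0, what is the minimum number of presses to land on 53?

21⁻¹ ≡ 44 (mod 71) because 21·44 = 924 = 13·71 + 1.
Multiplying both sides by 44: x ≡ 44·53 = 2332 ≡ 60 (mod 71).

60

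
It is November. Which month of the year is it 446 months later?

Dividing 446 by 12 gives quotient 37 and remainder 2.
November + 2 months → January.

January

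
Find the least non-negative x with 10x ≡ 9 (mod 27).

The inverse of 10 mod 27 is 19 (since 10·19 = 190 ≡ 1).
Multiplying both sides by 19: x ≡ 19·9 = 171 ≡ 9 (mod 27).

9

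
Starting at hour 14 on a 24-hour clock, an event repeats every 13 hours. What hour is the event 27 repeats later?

27·13 = 351.
Dividing 351 by 24 gives quotient 14 and remainder 15.
(14 + 15) mod 24 = 5.

5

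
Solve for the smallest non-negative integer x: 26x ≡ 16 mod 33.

26⁻¹ ≡ 14 (mod 33) because 26·14 = 364 = 11·33 + 1.
Multiplying both sides by 14: x ≡ 14·16 = 224 ≡ 26 (mod 33).

26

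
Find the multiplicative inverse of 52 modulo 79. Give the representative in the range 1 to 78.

38

79 = 1·52 + 27
52 = 1·27 + 25
27 = 1·25 + 2
25 = 12·2 + 1
2 = 2·1 + 0
Back-substituting gives 52·38 ≡ 1 (mod 79).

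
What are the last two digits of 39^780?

01

By repeated squaring mod 100: 39^1≡39, 39^2≡21, 39^4≡41, 39^8≡81, 39^16≡61, 39^32≡21, 39^64≡41, 39^128≡81, 39^256≡61, 39^512≡21.
780 = 4 + 8 + 256 + 512, so 39^780 ≡ 41·81·61·21 ≡ 1 (mod 100).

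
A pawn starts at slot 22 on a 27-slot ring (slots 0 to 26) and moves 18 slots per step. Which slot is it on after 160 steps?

13

160·18 = 2880.
2880 = 106·27 + 18, so 2880 mod 27 = 18.
(22 + 18) mod 27 = 13.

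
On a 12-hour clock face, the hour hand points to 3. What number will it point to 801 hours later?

801 = 66·12 + 9, so 801 mod 12 = 9.
3 + 9 → 12 on a 12-hour dial.

12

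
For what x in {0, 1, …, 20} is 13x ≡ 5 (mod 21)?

13⁻¹ ≡ 13 (mod 21) because 13·13 = 169 = 8·21 + 1.
So x ≡ 13·5 = 65 ≡ 2 (mod 21).

2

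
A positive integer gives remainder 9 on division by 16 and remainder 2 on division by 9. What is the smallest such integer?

137

Since 9·9 ≡ 1 (mod 16), take x = 2 + 9·((9−2)·9 mod 16) = 2 + 9·15 = 137.
Check: 137 mod 16 = 9, 137 mod 9 = 2.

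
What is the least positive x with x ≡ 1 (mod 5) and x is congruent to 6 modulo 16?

6

x ≡ 1 (mod 5) gives x ∈ {1, 6}.
The first of these with x mod 16 = 6 is 6.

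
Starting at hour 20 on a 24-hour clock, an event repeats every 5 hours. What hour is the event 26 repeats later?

26·5 = 130.
130 = 5·24 + 10, so 130 mod 24 = 10.
(20 + 10) mod 24 = 6.

6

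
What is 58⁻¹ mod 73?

73 = 1·58 + 15
58 = 3·15 + 13
15 = 1·13 + 2
13 = 6·2 + 1
2 = 2·1 + 0
Back-substituting gives 58·34 ≡ 1 (mod 73).

34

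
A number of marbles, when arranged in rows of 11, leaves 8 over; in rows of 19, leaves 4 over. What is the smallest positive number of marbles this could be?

118

Since 19·7 ≡ 1 (mod 11), take x = 4 + 19·((8−4)·7 mod 11) = 4 + 19·6 = 118.
Check: 118 mod 11 = 8, 118 mod 19 = 4.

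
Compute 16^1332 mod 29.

24

By repeated squaring mod 29: 16^1≡16, 16^2≡24, 16^4≡25, 16^8≡16, 16^16≡24, 16^32≡25, 16^64≡16, 16^128≡24, 16^256≡25, 16^512≡16, 16^1024≡24.
Since 1332 = 4 + 16 + 32 + 256 + 1024 in binary, 16^1332 ≡ 25·24·25·25·24 ≡ 24 (mod 29).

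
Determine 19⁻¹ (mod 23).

23 = 1·19 + 4
19 = 4·4 + 3
4 = 1·3 + 1
3 = 3·1 + 0
Back-substituting gives 19·17 ≡ 1 (mod 23).

17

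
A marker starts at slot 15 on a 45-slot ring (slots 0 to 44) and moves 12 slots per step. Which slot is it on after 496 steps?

496·12 = 5952.
Dividing 5952 by 45 gives quotient 132 and remainder 12.
(15 + 12) mod 45 = 27.

27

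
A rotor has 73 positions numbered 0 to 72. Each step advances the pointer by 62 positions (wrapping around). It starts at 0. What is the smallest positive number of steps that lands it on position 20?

The inverse of 62 mod 73 is 53 (since 62·53 = 3286 ≡ 1).
So x ≡ 53·20 = 1060 ≡ 38 (mod 73).
Check: 62·38 = 2356 = 32·73 + 20.

38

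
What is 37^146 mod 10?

9

Powers of 7 mod 10 repeat with period 4: 7, 9, 3, 1.
146 mod 4 = 2, so the last digit matches 7^2 = 9.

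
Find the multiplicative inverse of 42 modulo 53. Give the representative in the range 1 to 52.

24

42·24 = 1008 = 19·53 + 1, so 42⁻¹ ≡ 24 (mod 53).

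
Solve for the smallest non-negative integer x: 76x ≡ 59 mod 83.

39

76⁻¹ ≡ 71 (mod 83) because 76·71 = 5396 = 65·83 + 1.
Multiplying both sides by 71: x ≡ 71·59 = 4189 ≡ 39 (mod 83).
Check: 76·39 = 2964 = 35·83 + 59.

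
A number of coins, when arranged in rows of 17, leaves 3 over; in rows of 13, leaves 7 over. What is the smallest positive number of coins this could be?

20

x ≡ 7 (mod 13) gives x ∈ {7, 20}.
The first of these with x mod 17 = 3 is 20.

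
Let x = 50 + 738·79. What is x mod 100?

738·79 = 58302.
Dividing 58302 by 100 gives quotient 583 and remainder 2.
(50 + 2) mod 100 = 52.

52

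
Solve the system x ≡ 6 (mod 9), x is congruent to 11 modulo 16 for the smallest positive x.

x ≡ 6 (mod 9) gives x ∈ {6, 15, 24, 33, 42, 51, 60, 69, …}.
The first of these with x mod 16 = 11 is 123.

123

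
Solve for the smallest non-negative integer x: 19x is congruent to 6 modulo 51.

3

19⁻¹ ≡ 43 (mod 51) because 19·43 = 817 = 16·51 + 1.
Multiplying both sides by 43: x ≡ 43·6 = 258 ≡ 3 (mod 51).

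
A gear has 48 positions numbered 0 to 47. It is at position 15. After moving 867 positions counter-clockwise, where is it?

867 mod 48 = 3 (since 18·48 = 864).
(15 − 3) mod 48 = 12.

12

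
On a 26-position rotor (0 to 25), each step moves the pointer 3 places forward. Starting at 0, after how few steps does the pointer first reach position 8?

3⁻¹ ≡ 9 (mod 26) because 3·9 = 27 = 1·26 + 1.
Multiplying both sides by 9: x ≡ 9·8 = 72 ≡ 20 (mod 26).

20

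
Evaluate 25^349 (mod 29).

Square-and-reduce mod 29: 25^1≡25, 25^2≡16, 25^4≡24, 25^8≡25, 25^16≡16, 25^32≡24, 25^64≡25, 25^128≡16, 25^256≡24.
Since 349 = 1 + 4 + 8 + 16 + 64 + 256 in binary, 25^349 ≡ 25·24·25·16·25·24 ≡ 7 (mod 29).

7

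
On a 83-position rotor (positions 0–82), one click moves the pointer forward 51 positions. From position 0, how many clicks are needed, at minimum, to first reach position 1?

83 = 1·51 + 32
51 = 1·32 + 19
32 = 1·19 + 13
19 = 1·13 + 6
13 = 2·6 + 1
6 = 6·1 + 0
Back-substituting gives 51·70 ≡ 1 (mod 83).

70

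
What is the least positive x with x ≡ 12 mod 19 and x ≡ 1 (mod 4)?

Since 4·5 ≡ 1 (mod 19), take x = 1 + 4·((12−1)·5 mod 19) = 1 + 4·17 = 69.
Check: 69 mod 19 = 12, 69 mod 4 = 1.

69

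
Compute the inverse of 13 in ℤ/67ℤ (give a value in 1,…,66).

31

13·31 = 403 = 6·67 + 1, so 13⁻¹ ≡ 31 (mod 67).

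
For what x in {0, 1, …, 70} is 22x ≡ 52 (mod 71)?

The inverse of 22 mod 71 is 42 (since 22·42 = 924 ≡ 1).
Multiplying both sides by 42: x ≡ 42·52 = 2184 ≡ 54 (mod 71).

54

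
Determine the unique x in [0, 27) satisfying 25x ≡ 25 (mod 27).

1

The inverse of 25 mod 27 is 13 (since 25·13 = 325 ≡ 1).
Multiplying both sides by 13: x ≡ 13·25 = 325 ≡ 1 (mod 27).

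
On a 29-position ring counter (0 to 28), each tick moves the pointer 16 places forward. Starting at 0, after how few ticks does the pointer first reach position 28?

9

The inverse of 16 mod 29 is 20 (since 16·20 = 320 ≡ 1).
Multiplying both sides by 20: x ≡ 20·28 = 560 ≡ 9 (mod 29).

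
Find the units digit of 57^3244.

The units digit of 57^n cycles with period 4: 7, 9, 3, 1, …
3244 mod 4 = 0, so the last digit matches 7^4 = 1.

1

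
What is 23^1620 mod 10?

1

The units digit of 23^n cycles with period 4: 3, 9, 7, 1, …
1620 mod 4 = 0, so the last digit matches 3^4 = 1.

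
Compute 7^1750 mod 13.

Successive squares of 7 mod 13: 7^1≡7, 7^2≡10, 7^4≡9, 7^8≡3, 7^16≡9, 7^32≡3, 7^64≡9, 7^128≡3, 7^256≡9, 7^512≡3, 7^1024≡9.
Since 1750 = 2 + 4 + 16 + 64 + 128 + 512 + 1024 in binary, 7^1750 ≡ 10·9·9·9·3·3·9 ≡ 4 (mod 13).

4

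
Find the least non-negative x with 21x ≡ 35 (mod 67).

21⁻¹ ≡ 16 (mod 67) because 21·16 = 336 = 5·67 + 1.
Multiplying both sides by 16: x ≡ 16·35 = 560 ≡ 24 (mod 67).

24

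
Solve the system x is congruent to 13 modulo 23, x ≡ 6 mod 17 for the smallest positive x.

Since 17·19 ≡ 1 (mod 23), take x = 6 + 17·((13−6)·19 mod 23) = 6 + 17·18 = 312.
Check: 312 mod 23 = 13, 312 mod 17 = 6.

312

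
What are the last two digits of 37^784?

61

Square-and-reduce mod 100: 37^1≡37, 37^2≡69, 37^4≡61, 37^8≡21, 37^16≡41, 37^32≡81, 37^64≡61, 37^128≡21, 37^256≡41, 37^512≡81.
Since 784 = 16 + 256 + 512 in binary, 37^784 ≡ 41·41·81 ≡ 61 (mod 100).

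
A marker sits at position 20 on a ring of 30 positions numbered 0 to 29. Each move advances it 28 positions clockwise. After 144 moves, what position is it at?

2

144·28 = 4032.
Dividing 4032 by 30 gives quotient 134 and remainder 12.
(20 + 12) mod 30 = 2.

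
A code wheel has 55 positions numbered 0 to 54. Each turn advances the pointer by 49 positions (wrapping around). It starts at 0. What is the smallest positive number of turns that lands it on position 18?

52

49⁻¹ ≡ 9 (mod 55) because 49·9 = 441 = 8·55 + 1.
Multiplying both sides by 9: x ≡ 9·18 = 162 ≡ 52 (mod 55).
Check: 49·52 = 2548 = 46·55 + 18.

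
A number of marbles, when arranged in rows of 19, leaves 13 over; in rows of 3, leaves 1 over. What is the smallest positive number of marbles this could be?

x ≡ 1 (mod 3) gives x ∈ {1, 4, 7, 10, 13}.
The first of these with x mod 19 = 13 is 13.

13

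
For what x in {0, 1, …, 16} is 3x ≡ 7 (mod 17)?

3⁻¹ ≡ 6 (mod 17) because 3·6 = 18 = 1·17 + 1.
So x ≡ 6·7 = 42 ≡ 8 (mod 17).
Check: 3·8 = 24 = 1·17 + 7.

8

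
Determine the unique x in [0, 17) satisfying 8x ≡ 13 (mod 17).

8

The inverse of 8 mod 17 is 15 (since 8·15 = 120 ≡ 1).
Multiplying both sides by 15: x ≡ 15·13 = 195 ≡ 8 (mod 17).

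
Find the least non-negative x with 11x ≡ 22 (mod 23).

The inverse of 11 mod 23 is 21 (since 11·21 = 231 ≡ 1).
Multiplying both sides by 21: x ≡ 21·22 = 462 ≡ 2 (mod 23).
Check: 11·2 = 22 = 0·23 + 22.

2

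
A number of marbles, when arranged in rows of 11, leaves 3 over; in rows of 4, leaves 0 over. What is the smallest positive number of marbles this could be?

Since 4·3 ≡ 1 (mod 11), take x = 0 + 4·((3−0)·3 mod 11) = 0 + 4·9 = 36.
Check: 36 mod 11 = 3, 36 mod 4 = 0.

36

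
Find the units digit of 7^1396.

The units digit of 7^n cycles with period 4: 7, 9, 3, 1, …
1396 leaves remainder 0 on division by 4, so 7^1396 ends in 1.

1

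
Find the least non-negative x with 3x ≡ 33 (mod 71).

The inverse of 3 mod 71 is 24 (since 3·24 = 72 ≡ 1).
So x ≡ 24·33 = 792 ≡ 11 (mod 71).

11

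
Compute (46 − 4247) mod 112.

55

4247 = 37·112 + 103, so 4247 mod 112 = 103.
(46 − 103) mod 112 = 55.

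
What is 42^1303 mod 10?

8

The units digit of 42^n cycles with period 4: 2, 4, 8, 6, …
1303 leaves remainder 3 on division by 4, so 42^1303 ends in 8.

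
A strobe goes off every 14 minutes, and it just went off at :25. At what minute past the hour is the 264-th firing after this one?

1

264·14 = 3696.
Dividing 3696 by 60 gives quotient 61 and remainder 36.
(25 + 36) mod 60 = 1.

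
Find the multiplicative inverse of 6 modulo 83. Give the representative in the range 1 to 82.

6·14 = 84 = 1·83 + 1, so 6⁻¹ ≡ 14 (mod 83).

14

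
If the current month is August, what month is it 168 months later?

August

Dividing 168 by 12 gives quotient 14 and remainder 0.
August + 0 months → August.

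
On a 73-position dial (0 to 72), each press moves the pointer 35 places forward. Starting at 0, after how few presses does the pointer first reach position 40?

22

35⁻¹ ≡ 48 (mod 73) because 35·48 = 1680 = 23·73 + 1.
Multiplying both sides by 48: x ≡ 48·40 = 1920 ≡ 22 (mod 73).
Check: 35·22 = 770 = 10·73 + 40.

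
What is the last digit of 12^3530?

Last digits of 2^n: 2, 4, 8, 6 (period 4).
3530 mod 4 = 2, so the last digit matches 2^2 = 4.

4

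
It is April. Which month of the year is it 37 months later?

Dividing 37 by 12 gives quotient 3 and remainder 1.
April + 1 month → May.

May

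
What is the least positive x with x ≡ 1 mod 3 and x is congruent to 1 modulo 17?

1

x ≡ 1 (mod 3) gives x ∈ {1}.
The first of these with x mod 17 = 1 is 1.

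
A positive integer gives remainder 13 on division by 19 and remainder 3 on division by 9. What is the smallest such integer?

x ≡ 3 (mod 9) gives x ∈ {3, 12, 21, 30, 39, 48, 57, 66, …}.
The first of these with x mod 19 = 13 is 165.

165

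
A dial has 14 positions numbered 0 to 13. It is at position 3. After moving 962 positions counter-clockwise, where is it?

7

962 − 68·14 = 10, so 962 ≡ 10 (mod 14).
(3 − 10) mod 14 = 7.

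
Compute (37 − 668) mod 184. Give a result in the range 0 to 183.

105

668 = 3·184 + 116, so 668 mod 184 = 116.
(37 − 116) mod 184 = 105.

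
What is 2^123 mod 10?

8

The units digit of 2^n cycles with period 4: 2, 4, 8, 6, …
123 leaves remainder 3 on division by 4, so 2^123 ends in 8.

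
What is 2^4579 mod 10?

The units digit of 2^n cycles with period 4: 2, 4, 8, 6, …
4579 leaves remainder 3 on division by 4, so 2^4579 ends in 8.

8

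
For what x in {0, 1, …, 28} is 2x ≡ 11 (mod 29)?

20

The inverse of 2 mod 29 is 15 (since 2·15 = 30 ≡ 1).
So x ≡ 15·11 = 165 ≡ 20 (mod 29).
Check: 2·20 = 40 = 1·29 + 11.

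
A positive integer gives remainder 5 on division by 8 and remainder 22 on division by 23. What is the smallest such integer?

45

x ≡ 5 (mod 8) gives x ∈ {5, 13, 21, 29, 37, 45}.
The first of these with x mod 23 = 22 is 45.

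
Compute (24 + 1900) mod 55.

1900 = 34·55 + 30, so 1900 mod 55 = 30.
(24 + 30) mod 55 = 54.

54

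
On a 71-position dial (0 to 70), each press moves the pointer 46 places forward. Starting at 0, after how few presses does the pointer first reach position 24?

53

46⁻¹ ≡ 17 (mod 71) because 46·17 = 782 = 11·71 + 1.
So x ≡ 17·24 = 408 ≡ 53 (mod 71).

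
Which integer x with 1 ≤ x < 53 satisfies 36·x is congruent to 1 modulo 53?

36·28 = 1008 = 19·53 + 1, so 36⁻¹ ≡ 28 (mod 53).

28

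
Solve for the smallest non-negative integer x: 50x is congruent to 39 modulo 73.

11

The inverse of 50 mod 73 is 19 (since 50·19 = 950 ≡ 1).
Multiplying both sides by 19: x ≡ 19·39 = 741 ≡ 11 (mod 73).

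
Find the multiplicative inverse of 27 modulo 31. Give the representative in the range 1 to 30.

23

27·23 = 621 = 20·31 + 1, so 27⁻¹ ≡ 23 (mod 31).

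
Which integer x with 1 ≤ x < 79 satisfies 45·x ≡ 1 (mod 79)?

72

45·72 = 3240 = 41·79 + 1, so 45⁻¹ ≡ 72 (mod 79).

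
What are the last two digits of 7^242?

Square-and-reduce mod 100: 7^1≡7, 7^2≡49, 7^4≡1, 7^8≡1, 7^16≡1, 7^32≡1, 7^64≡1, 7^128≡1.
Since 242 = 2 + 16 + 32 + 64 + 128 in binary, 7^242 ≡ 49·1·1·1·1 ≡ 49 (mod 100).

49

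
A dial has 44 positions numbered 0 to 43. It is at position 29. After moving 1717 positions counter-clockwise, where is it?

28

1717 = 39·44 + 1, so 1717 mod 44 = 1.
(29 − 1) mod 44 = 28.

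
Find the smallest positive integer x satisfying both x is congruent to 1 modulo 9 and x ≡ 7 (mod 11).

x ≡ 1 (mod 9) gives x ∈ {1, 10, 19, 28, 37, 46, 55, 64, …}.
The first of these with x mod 11 = 7 is 73.

73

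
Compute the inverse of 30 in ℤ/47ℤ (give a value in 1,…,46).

47 = 1·30 + 17
30 = 1·17 + 13
17 = 1·13 + 4
13 = 3·4 + 1
4 = 4·1 + 0
Back-substituting gives 30·11 ≡ 1 (mod 47).

11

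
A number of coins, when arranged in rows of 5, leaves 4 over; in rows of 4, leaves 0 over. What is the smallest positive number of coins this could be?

x ≡ 0 (mod 4) gives x ∈ {0, 4}.
The first of these with x mod 5 = 4 is 4.

4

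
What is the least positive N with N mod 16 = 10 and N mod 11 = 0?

x ≡ 0 (mod 11) gives x ∈ {0, 11, 22, 33, 44, 55, 66, 77, …}.
The first of these with x mod 16 = 10 is 154.

154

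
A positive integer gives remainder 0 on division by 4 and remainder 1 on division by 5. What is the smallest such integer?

16

Since 5·1 ≡ 1 (mod 4), take x = 1 + 5·((0−1)·1 mod 4) = 1 + 5·3 = 16.
Check: 16 mod 4 = 0, 16 mod 5 = 1.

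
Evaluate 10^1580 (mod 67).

By repeated squaring mod 67: 10^1≡10, 10^2≡33, 10^4≡17, 10^8≡21, 10^16≡39, 10^32≡47, 10^64≡65, 10^128≡4, 10^256≡16, 10^512≡55, 10^1024≡10.
Since 1580 = 4 + 8 + 32 + 512 + 1024 in binary, 10^1580 ≡ 17·21·47·55·10 ≡ 4 (mod 67).

4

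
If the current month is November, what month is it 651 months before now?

August

Dividing 651 by 12 gives quotient 54 and remainder 3.
November − 3 months → August.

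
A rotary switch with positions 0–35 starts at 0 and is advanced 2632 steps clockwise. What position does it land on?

2632 − 73·36 = 4, so 2632 ≡ 4 (mod 36).
(0 + 4) mod 36 = 4.

4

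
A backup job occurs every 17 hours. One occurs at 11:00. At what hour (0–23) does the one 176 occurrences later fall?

3

176·17 = 2992.
2992 mod 24 = 16 (since 124·24 = 2976).
(11 + 16) mod 24 = 3.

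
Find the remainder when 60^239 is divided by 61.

By repeated squaring mod 61: 60^1≡60, 60^2≡1, 60^4≡1, 60^8≡1, 60^16≡1, 60^32≡1, 60^64≡1, 60^128≡1.
Since 239 = 1 + 2 + 4 + 8 + 32 + 64 + 128 in binary, 60^239 ≡ 60·1·1·1·1·1·1 ≡ 60 (mod 61).

60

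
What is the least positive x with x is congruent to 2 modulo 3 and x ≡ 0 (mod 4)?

x ≡ 2 (mod 3) gives x ∈ {2, 5, 8}.
The first of these with x mod 4 = 0 is 8.

8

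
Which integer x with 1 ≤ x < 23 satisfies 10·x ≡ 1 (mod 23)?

7

23 = 2·10 + 3
10 = 3·3 + 1
3 = 3·1 + 0
Back-substituting gives 10·7 ≡ 1 (mod 23).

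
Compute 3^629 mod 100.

83

Successive squares of 3 mod 100: 3^1≡3, 3^2≡9, 3^4≡81, 3^8≡61, 3^16≡21, 3^32≡41, 3^64≡81, 3^128≡61, 3^256≡21, 3^512≡41.
Since 629 = 1 + 4 + 16 + 32 + 64 + 512 in binary, 3^629 ≡ 3·81·21·41·81·41 ≡ 83 (mod 100).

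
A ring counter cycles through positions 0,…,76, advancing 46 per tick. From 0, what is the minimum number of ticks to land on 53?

43

46⁻¹ ≡ 72 (mod 77) because 46·72 = 3312 = 43·77 + 1.
Multiplying both sides by 72: x ≡ 72·53 = 3816 ≡ 43 (mod 77).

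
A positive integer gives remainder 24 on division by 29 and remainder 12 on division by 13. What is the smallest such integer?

285

Since 13·9 ≡ 1 (mod 29), take x = 12 + 13·((24−12)·9 mod 29) = 12 + 13·21 = 285.
Check: 285 mod 29 = 24, 285 mod 13 = 12.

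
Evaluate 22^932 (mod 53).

13

By repeated squaring mod 53: 22^1≡22, 22^2≡7, 22^4≡49, 22^8≡16, 22^16≡44, 22^32≡28, 22^64≡42, 22^128≡15, 22^256≡13, 22^512≡10.
932 = 4 + 32 + 128 + 256 + 512, so 22^932 ≡ 49·28·15·13·10 ≡ 13 (mod 53).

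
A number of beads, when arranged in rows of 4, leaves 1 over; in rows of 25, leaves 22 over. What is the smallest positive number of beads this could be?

Since 25·1 ≡ 1 (mod 4), take x = 22 + 25·((1−22)·1 mod 4) = 22 + 25·3 = 97.
Check: 97 mod 4 = 1, 97 mod 25 = 22.

97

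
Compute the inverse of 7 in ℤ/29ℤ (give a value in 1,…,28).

7·25 = 175 = 6·29 + 1, so 7⁻¹ ≡ 25 (mod 29).

25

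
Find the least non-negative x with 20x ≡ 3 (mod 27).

15

20⁻¹ ≡ 23 (mod 27) because 20·23 = 460 = 17·27 + 1.
Multiplying both sides by 23: x ≡ 23·3 = 69 ≡ 15 (mod 27).
Check: 20·15 = 300 = 11·27 + 3.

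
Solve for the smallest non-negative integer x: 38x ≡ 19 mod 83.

The inverse of 38 mod 83 is 59 (since 38·59 = 2242 ≡ 1).
Multiplying both sides by 59: x ≡ 59·19 = 1121 ≡ 42 (mod 83).

42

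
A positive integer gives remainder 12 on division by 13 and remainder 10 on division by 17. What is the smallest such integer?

x ≡ 12 (mod 13) gives x ∈ {12, 25, 38, 51, 64, 77, 90, 103, …}.
The first of these with x mod 17 = 10 is 129.

129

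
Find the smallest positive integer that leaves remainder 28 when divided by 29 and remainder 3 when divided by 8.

115

x ≡ 3 (mod 8) gives x ∈ {3, 11, 19, 27, 35, 43, 51, 59, …}.
The first of these with x mod 29 = 28 is 115.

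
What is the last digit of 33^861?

The units digit of 33^n cycles with period 4: 3, 9, 7, 1, …
861 leaves remainder 1 on division by 4, so 33^861 ends in 3.

3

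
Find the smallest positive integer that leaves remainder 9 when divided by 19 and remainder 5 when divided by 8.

85

x ≡ 5 (mod 8) gives x ∈ {5, 13, 21, 29, 37, 45, 53, 61, …}.
The first of these with x mod 19 = 9 is 85.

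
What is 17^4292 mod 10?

1

Powers of 7 mod 10 repeat with period 4: 7, 9, 3, 1.
4292 leaves remainder 0 on division by 4, so 17^4292 ends in 1.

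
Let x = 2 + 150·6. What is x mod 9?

2

150·6 = 900.
900 mod 9 = 0 (since 100·9 = 900).
(2 + 0) mod 9 = 2.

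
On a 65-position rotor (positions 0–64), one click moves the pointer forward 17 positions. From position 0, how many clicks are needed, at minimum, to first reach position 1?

23

17·23 = 391 = 6·65 + 1, so 17⁻¹ ≡ 23 (mod 65).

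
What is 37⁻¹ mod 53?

43

37·43 = 1591 = 30·53 + 1, so 37⁻¹ ≡ 43 (mod 53).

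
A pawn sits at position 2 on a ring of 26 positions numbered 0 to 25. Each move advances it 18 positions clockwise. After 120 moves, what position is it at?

120·18 = 2160.
2160 = 83·26 + 2, so 2160 mod 26 = 2.
(2 + 2) mod 26 = 4.

4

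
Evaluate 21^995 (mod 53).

Successive squares of 21 mod 53: 21^1≡21, 21^2≡17, 21^4≡24, 21^8≡46, 21^16≡49, 21^32≡16, 21^64≡44, 21^128≡28, 21^256≡42, 21^512≡15.
995 = 1 + 2 + 32 + 64 + 128 + 256 + 512, so 21^995 ≡ 21·17·16·44·28·42·15 ≡ 35 (mod 53).

35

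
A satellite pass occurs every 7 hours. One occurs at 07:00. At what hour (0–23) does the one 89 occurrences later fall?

89·7 = 623.
623 − 25·24 = 23, so 623 ≡ 23 (mod 24).
(7 + 23) mod 24 = 6.

6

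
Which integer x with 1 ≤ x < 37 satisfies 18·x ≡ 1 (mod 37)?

18·35 = 630 = 17·37 + 1, so 18⁻¹ ≡ 35 (mod 37).

35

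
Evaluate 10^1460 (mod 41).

Square-and-reduce mod 41: 10^1≡10, 10^2≡18, 10^4≡37, 10^8≡16, 10^16≡10, 10^32≡18, 10^64≡37, 10^128≡16, 10^256≡10, 10^512≡18, 10^1024≡37.
1460 = 4 + 16 + 32 + 128 + 256 + 1024, so 10^1460 ≡ 37·10·18·16·10·37 ≡ 1 (mod 41).

1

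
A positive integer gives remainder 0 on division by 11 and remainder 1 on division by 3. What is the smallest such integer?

Since 3·4 ≡ 1 (mod 11), take x = 1 + 3·((0−1)·4 mod 11) = 1 + 3·7 = 22.
Check: 22 mod 11 = 0, 22 mod 3 = 1.

22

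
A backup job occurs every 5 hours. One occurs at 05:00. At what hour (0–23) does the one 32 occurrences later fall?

21

32·5 = 160.
160 mod 24 = 16 (since 6·24 = 144).
(5 + 16) mod 24 = 21.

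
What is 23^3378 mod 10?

Last digits of 3^n: 3, 9, 7, 1 (period 4).
3378 leaves remainder 2 on division by 4, so 23^3378 ends in 9.

9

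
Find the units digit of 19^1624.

Last digits of 9^n: 9, 1 (period 2).
1624 mod 2 = 0, so the last digit matches 9^2 = 1.

1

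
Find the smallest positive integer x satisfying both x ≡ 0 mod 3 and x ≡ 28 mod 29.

x ≡ 0 (mod 3) gives x ∈ {0, 3, 6, 9, 12, 15, 18, 21, …}.
The first of these with x mod 29 = 28 is 57.

57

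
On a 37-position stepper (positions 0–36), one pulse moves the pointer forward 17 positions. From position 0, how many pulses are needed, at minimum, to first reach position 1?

24

37 = 2·17 + 3
17 = 5·3 + 2
3 = 1·2 + 1
2 = 2·1 + 0
Back-substituting gives 17·24 ≡ 1 (mod 37).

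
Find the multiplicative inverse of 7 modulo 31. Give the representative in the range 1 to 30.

9

31 = 4·7 + 3
7 = 2·3 + 1
3 = 3·1 + 0
Back-substituting gives 7·9 ≡ 1 (mod 31).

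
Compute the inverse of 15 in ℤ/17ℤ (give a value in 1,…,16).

8

17 = 1·15 + 2
15 = 7·2 + 1
2 = 2·1 + 0
Back-substituting gives 15·8 ≡ 1 (mod 17).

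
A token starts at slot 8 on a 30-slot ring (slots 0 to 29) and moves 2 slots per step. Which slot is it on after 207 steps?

207·2 = 414.
414 − 13·30 = 24, so 414 ≡ 24 (mod 30).
(8 + 24) mod 30 = 2.

2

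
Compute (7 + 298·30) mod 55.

37

298·30 = 8940.
8940 − 162·55 = 30, so 8940 ≡ 30 (mod 55).
(7 + 30) mod 55 = 37.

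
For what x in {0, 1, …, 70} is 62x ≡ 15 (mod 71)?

62⁻¹ ≡ 63 (mod 71) because 62·63 = 3906 = 55·71 + 1.
Multiplying both sides by 63: x ≡ 63·15 = 945 ≡ 22 (mod 71).
Check: 62·22 = 1364 = 19·71 + 15.

22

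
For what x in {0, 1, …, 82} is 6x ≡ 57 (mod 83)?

6⁻¹ ≡ 14 (mod 83) because 6·14 = 84 = 1·83 + 1.
Multiplying both sides by 14: x ≡ 14·57 = 798 ≡ 51 (mod 83).
Check: 6·51 = 306 = 3·83 + 57.

51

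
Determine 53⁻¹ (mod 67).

43

53·43 = 2279 = 34·67 + 1, so 53⁻¹ ≡ 43 (mod 67).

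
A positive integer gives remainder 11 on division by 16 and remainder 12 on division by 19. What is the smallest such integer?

Since 19·11 ≡ 1 (mod 16), take x = 12 + 19·((11−12)·11 mod 16) = 12 + 19·5 = 107.
Check: 107 mod 16 = 11, 107 mod 19 = 12.

107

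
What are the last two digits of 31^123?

91

By repeated squaring mod 100: 31^1≡31, 31^2≡61, 31^4≡21, 31^8≡41, 31^16≡81, 31^32≡61, 31^64≡21.
Since 123 = 1 + 2 + 8 + 16 + 32 + 64 in binary, 31^123 ≡ 31·61·41·81·61·21 ≡ 91 (mod 100).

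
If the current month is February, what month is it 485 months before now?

September

485 − 40·12 = 5, so 485 ≡ 5 (mod 12).
February − 5 months → September.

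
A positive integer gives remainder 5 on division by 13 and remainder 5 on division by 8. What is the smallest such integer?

Since 8·5 ≡ 1 (mod 13), take x = 5 + 8·((5−5)·5 mod 13) = 5 + 8·0 = 5.
Check: 5 mod 13 = 5, 5 mod 8 = 5.

5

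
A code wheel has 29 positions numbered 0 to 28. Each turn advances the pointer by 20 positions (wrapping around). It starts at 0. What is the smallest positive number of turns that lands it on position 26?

10

The inverse of 20 mod 29 is 16 (since 20·16 = 320 ≡ 1).
So x ≡ 16·26 = 416 ≡ 10 (mod 29).
Check: 20·10 = 200 = 6·29 + 26.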